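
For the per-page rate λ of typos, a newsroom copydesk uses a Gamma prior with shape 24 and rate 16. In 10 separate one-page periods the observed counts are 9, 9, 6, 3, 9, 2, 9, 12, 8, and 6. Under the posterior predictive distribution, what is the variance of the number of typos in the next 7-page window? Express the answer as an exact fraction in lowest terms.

Total count: 9 + 9 + 6 + 3 + 9 + 2 + 9 + 12 + 8 + 6 = 73.
Total exposure: 10 pages.
Conjugate update: add total count to the shape and total exposure to the rate, giving Gamma(97, 26).
The posterior predictive for a window of length T is Negative Binomial with variance T·α'·(β'+T)/β'² = 7·97·33/676 = 22407/676.

22407/676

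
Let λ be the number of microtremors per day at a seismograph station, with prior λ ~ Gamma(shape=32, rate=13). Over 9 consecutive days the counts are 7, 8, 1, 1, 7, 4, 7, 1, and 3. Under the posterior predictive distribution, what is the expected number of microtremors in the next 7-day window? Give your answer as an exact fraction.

Total count: 7 + 8 + 1 + 1 + 7 + 4 + 7 + 1 + 3 = 39.
Total exposure: 9 days.
Conjugate update: add total count to the shape and total exposure to the rate, giving Gamma(71, 22).
Predictive mean over a 7-day window = T·E[λ|data] = 7·71/22 = 497/22.

497/22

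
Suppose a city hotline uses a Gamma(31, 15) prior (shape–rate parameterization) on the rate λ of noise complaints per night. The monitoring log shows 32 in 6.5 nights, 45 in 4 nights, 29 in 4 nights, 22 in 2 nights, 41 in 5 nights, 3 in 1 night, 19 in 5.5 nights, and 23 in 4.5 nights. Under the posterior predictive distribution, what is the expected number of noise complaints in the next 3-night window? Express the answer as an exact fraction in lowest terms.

Total count: 32 + 45 + 29 + 22 + 41 + 3 + 19 + 23 = 214.
Total exposure: 6.5 + 4 + 4 + 2 + 5 + 1 + 5.5 + 4.5 = 32.5 nights.
Gamma(α, β) with Poisson data over total exposure Σt gives posterior Gamma(α+Σx, β+Σt) = Gamma(245, 95/2).
Predictive mean over a 3-night window = T·E[λ|data] = 3·245/(95/2) = 294/19.

294/19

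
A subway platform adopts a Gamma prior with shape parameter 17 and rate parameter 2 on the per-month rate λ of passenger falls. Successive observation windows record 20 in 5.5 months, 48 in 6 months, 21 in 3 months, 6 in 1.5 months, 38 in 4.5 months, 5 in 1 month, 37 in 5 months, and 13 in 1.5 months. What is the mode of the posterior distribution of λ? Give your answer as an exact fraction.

34/5

Total count: 20 + 48 + 21 + 6 + 38 + 5 + 37 + 13 = 188.
Total exposure: 5.5 + 6 + 3 + 1.5 + 4.5 + 1 + 5 + 1.5 = 28 months.
The Gamma prior is conjugate for the Poisson rate, so λ | data ~ Gamma(17+188, 2+28) = Gamma(205, 30).
Posterior mode = (α'−1)/β' = 204/30 = 34/5.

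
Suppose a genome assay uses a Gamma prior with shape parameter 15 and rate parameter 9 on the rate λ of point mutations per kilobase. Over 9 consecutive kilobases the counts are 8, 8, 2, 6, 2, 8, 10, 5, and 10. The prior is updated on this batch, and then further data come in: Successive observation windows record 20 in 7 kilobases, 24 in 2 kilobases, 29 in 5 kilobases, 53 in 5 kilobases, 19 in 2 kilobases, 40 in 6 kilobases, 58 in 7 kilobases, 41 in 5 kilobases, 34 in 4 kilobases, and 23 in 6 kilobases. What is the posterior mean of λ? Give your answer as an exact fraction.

415/67

Total count: 8 + 8 + 2 + 6 + 2 + 8 + 10 + 5 + 10 = 59.
Total exposure: 9 kilobases.
After the first batch: Gamma(15 + 59, 9 + 9) = Gamma(74, 18).
Total count: 20 + 24 + 29 + 53 + 19 + 40 + 58 + 41 + 34 + 23 = 341.
Total exposure: 7 + 2 + 5 + 5 + 2 + 6 + 7 + 5 + 4 + 6 = 49 kilobases.
After the second batch: Gamma(74 + 341, 18 + 49) = Gamma(415, 67).
Posterior mean = α'/β' = 415/67.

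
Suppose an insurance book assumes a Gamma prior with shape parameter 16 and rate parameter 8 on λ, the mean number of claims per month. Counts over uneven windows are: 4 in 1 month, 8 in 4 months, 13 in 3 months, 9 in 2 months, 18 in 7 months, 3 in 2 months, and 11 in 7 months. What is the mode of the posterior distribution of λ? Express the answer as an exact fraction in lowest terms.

Total count: 4 + 8 + 13 + 9 + 18 + 3 + 11 = 66.
Total exposure: 1 + 4 + 3 + 2 + 7 + 2 + 7 = 26 months.
Posterior: α' = 16 + 66 = 82, β' = 8 + 26 = 34.
Posterior mode = (α'−1)/β' = 81/34.

81/34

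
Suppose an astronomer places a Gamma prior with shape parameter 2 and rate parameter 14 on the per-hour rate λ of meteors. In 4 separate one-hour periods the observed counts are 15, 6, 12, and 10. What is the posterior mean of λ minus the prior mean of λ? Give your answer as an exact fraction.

Total count: 15 + 6 + 12 + 10 = 43.
Total exposure: 4 hours.
Conjugate update: add total count to the shape and total exposure to the rate, giving Gamma(45, 18).
Posterior mean = 45/18 = 5/2; prior mean = 2/14 = 1/7. Difference = 5/2 − 1/7 = 33/14.

33/14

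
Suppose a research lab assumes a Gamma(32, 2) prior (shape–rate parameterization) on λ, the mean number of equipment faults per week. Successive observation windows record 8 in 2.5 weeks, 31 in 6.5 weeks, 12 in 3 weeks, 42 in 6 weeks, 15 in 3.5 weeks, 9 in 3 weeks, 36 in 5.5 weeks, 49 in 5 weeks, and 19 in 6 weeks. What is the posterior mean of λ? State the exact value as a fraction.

253/43

Total count: 8 + 31 + 12 + 42 + 15 + 9 + 36 + 49 + 19 = 221.
Total exposure: 2.5 + 6.5 + 3 + 6 + 3.5 + 3 + 5.5 + 5 + 6 = 41 weeks.
By Gamma–Poisson conjugacy, the posterior is Gamma(α + Σx, β + Σt) = Gamma(32 + 221, 2 + 41) = Gamma(253, 43).
Posterior mean = α'/β' = 253/43.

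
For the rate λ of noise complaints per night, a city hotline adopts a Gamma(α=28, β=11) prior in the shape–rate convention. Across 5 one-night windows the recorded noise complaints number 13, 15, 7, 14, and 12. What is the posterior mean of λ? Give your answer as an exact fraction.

89/16

Total count: 13 + 15 + 7 + 14 + 12 = 61.
Total exposure: 5 nights.
The Gamma prior is conjugate for the Poisson rate, so λ | data ~ Gamma(28+61, 11+5) = Gamma(89, 16).
Posterior mean = α'/β' = 89/16.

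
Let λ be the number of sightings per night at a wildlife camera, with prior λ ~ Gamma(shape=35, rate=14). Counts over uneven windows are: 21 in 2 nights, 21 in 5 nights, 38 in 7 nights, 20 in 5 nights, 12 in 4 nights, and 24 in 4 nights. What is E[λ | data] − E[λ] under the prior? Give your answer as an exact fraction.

Total count: 21 + 21 + 38 + 20 + 12 + 24 = 136.
Total exposure: 2 + 5 + 7 + 5 + 4 + 4 = 27 nights.
Conjugate update: add total count to the shape and total exposure to the rate, giving Gamma(171, 41).
Posterior mean = 171/41 = 171/41; prior mean = 35/14 = 5/2. Difference = 171/41 − 5/2 = 137/82.

137/82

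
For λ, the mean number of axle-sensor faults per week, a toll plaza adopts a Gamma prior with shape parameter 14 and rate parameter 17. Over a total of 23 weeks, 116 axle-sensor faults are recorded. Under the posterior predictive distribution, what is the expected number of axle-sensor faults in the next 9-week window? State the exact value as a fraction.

117/4

Total count 116 over total exposure 23 weeks.
Conjugate update: add total count to the shape and total exposure to the rate, giving Gamma(130, 40).
Predictive mean over a 9-week window = T·E[λ|data] = 9·130/40 = 117/4.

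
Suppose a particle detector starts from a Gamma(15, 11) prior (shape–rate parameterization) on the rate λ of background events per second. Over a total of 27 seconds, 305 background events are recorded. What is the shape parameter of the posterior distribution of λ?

320

Total count 305 over total exposure 27 seconds.
Gamma(α, β) with Poisson data over total exposure Σt gives posterior Gamma(α+Σx, β+Σt) = Gamma(320, 38).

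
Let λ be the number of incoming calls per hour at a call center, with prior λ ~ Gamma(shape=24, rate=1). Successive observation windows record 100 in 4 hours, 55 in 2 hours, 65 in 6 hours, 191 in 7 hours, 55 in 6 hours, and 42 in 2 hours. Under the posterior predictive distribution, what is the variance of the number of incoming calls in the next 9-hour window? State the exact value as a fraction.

Total count: 100 + 55 + 65 + 191 + 55 + 42 = 508.
Total exposure: 4 + 2 + 6 + 7 + 6 + 2 = 27 hours.
Posterior: α' = 24 + 508 = 532, β' = 1 + 27 = 28.
The posterior predictive for a window of length T is Negative Binomial with variance T·α'·(β'+T)/β'² = 9·532·37/784 = 6327/28.

6327/28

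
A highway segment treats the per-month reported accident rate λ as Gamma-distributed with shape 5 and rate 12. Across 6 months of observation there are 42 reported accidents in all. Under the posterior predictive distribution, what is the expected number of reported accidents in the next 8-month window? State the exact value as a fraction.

Total count 42 over total exposure 6 months.
Gamma(α, β) with Poisson data over total exposure Σt gives posterior Gamma(α+Σx, β+Σt) = Gamma(47, 18).
Predictive mean over an 8-month window = T·E[λ|data] = 8·47/18 = 188/9.

188/9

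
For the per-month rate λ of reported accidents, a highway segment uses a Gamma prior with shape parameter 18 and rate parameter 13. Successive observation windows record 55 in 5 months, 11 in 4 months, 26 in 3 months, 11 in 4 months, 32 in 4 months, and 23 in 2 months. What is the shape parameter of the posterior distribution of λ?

176

Total count: 55 + 11 + 26 + 11 + 32 + 23 = 158.
Total exposure: 5 + 4 + 3 + 4 + 4 + 2 = 22 months.
Gamma(α, β) with Poisson data over total exposure Σt gives posterior Gamma(α+Σx, β+Σt) = Gamma(176, 35).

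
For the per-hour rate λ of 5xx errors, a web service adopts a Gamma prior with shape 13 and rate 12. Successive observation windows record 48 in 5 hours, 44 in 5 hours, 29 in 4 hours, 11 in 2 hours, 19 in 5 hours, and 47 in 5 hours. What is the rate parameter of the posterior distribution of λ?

Total count: 48 + 44 + 29 + 11 + 19 + 47 = 198.
Total exposure: 5 + 5 + 4 + 2 + 5 + 5 = 26 hours.
By Gamma–Poisson conjugacy, the posterior is Gamma(α + Σx, β + Σt) = Gamma(13 + 198, 12 + 26) = Gamma(211, 38).

38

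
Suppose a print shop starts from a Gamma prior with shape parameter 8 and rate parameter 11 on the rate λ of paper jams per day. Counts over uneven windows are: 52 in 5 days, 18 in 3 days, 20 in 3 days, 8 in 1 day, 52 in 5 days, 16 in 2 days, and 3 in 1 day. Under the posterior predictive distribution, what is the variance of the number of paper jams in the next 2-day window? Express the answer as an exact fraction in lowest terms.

11682/961

Total count: 52 + 18 + 20 + 8 + 52 + 16 + 3 = 169.
Total exposure: 5 + 3 + 3 + 1 + 5 + 2 + 1 = 20 days.
Posterior: α' = 8 + 169 = 177, β' = 11 + 20 = 31.
The posterior predictive for a window of length T is Negative Binomial with variance T·α'·(β'+T)/β'² = 2·177·33/961 = 11682/961.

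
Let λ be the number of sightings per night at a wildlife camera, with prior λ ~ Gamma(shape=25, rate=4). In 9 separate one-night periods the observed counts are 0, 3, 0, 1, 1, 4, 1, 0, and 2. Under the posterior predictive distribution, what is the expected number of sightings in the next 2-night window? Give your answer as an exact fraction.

74/13

Total count: 0 + 3 + 0 + 1 + 1 + 4 + 1 + 0 + 2 = 12.
Total exposure: 9 nights.
By Gamma–Poisson conjugacy, the posterior is Gamma(α + Σx, β + Σt) = Gamma(25 + 12, 4 + 9) = Gamma(37, 13).
Predictive mean over a 2-night window = T·E[λ|data] = 2·37/13 = 74/13.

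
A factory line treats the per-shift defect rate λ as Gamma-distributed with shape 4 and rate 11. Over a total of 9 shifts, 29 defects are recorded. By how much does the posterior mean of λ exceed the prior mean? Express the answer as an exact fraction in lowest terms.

Total count 29 over total exposure 9 shifts.
Posterior: α' = 4 + 29 = 33, β' = 11 + 9 = 20.
Posterior mean = 33/20 = 33/20; prior mean = 4/11 = 4/11. Difference = 33/20 − 4/11 = 283/220.

283/220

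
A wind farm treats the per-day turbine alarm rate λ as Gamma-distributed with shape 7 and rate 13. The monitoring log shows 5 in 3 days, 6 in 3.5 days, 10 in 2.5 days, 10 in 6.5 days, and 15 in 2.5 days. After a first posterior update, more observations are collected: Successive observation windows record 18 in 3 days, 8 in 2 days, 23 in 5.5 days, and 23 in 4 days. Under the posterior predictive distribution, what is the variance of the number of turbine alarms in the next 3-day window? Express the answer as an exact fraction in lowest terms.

Total count: 5 + 6 + 10 + 10 + 15 = 46.
Total exposure: 3 + 3.5 + 2.5 + 6.5 + 2.5 = 18 days.
After the first batch: Gamma(7 + 46, 13 + 18) = Gamma(53, 31).
Total count: 18 + 8 + 23 + 23 = 72.
Total exposure: 3 + 2 + 5.5 + 4 = 14.5 days.
After the second batch: Gamma(53 + 72, 31 + 14.5) = Gamma(125, 91/2).
The posterior predictive for a window of length T is Negative Binomial with variance T·α'·(β'+T)/β'² = 3·125·(97/2)/(8281/4) = 72750/8281.

72750/8281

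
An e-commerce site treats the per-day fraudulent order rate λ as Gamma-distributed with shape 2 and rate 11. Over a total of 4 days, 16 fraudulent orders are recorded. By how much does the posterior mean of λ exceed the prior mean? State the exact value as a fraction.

Total count 16 over total exposure 4 days.
Conjugate update: add total count to the shape and total exposure to the rate, giving Gamma(18, 15).
Posterior mean = 18/15 = 6/5; prior mean = 2/11 = 2/11. Difference = 6/5 − 2/11 = 56/55.

56/55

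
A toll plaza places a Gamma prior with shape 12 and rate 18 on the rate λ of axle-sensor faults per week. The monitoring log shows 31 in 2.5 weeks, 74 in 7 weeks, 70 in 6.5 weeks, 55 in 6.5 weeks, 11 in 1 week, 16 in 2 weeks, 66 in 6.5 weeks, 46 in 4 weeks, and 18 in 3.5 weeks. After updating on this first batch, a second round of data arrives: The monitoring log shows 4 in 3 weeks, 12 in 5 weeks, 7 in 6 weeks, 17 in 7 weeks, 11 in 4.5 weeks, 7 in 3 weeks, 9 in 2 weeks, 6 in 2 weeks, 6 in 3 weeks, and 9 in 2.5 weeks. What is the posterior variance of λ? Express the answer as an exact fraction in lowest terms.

Total count: 31 + 74 + 70 + 55 + 11 + 16 + 66 + 46 + 18 = 387.
Total exposure: 2.5 + 7 + 6.5 + 6.5 + 1 + 2 + 6.5 + 4 + 3.5 = 39.5 weeks.
After the first batch: Gamma(12 + 387, 18 + 39.5) = Gamma(399, 115/2).
Total count: 4 + 12 + 7 + 17 + 11 + 7 + 9 + 6 + 6 + 9 = 88.
Total exposure: 3 + 5 + 6 + 7 + 4.5 + 3 + 2 + 2 + 3 + 2.5 = 38 weeks.
After the second batch: Gamma(399 + 88, 115/2 + 38) = Gamma(487, 191/2).
Posterior variance = α'/β'² = 487/(36481/4) = 1948/36481.

1948/36481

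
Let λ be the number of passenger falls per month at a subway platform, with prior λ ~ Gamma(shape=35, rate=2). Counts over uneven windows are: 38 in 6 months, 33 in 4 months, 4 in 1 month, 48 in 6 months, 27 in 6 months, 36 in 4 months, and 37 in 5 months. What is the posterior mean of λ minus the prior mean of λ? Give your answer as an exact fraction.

Total count: 38 + 33 + 4 + 48 + 27 + 36 + 37 = 223.
Total exposure: 6 + 4 + 1 + 6 + 6 + 4 + 5 = 32 months.
Gamma(α, β) with Poisson data over total exposure Σt gives posterior Gamma(α+Σx, β+Σt) = Gamma(258, 34).
Posterior mean = 258/34 = 129/17; prior mean = 35/2 = 35/2. Difference = 129/17 − 35/2 = -337/34.

-337/34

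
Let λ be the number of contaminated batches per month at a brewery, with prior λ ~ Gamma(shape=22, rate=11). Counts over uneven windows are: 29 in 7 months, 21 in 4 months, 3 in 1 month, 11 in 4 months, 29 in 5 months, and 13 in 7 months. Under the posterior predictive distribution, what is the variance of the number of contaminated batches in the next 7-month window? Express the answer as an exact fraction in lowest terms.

41216/1521

Total count: 29 + 21 + 3 + 11 + 29 + 13 = 106.
Total exposure: 7 + 4 + 1 + 4 + 5 + 7 = 28 months.
Conjugate update: add total count to the shape and total exposure to the rate, giving Gamma(128, 39).
The posterior predictive for a window of length T is Negative Binomial with variance T·α'·(β'+T)/β'² = 7·128·46/1521 = 41216/1521.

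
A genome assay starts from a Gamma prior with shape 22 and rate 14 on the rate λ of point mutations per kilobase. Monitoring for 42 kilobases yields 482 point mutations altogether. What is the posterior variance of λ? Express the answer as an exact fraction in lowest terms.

Total count 482 over total exposure 42 kilobases.
Conjugate update: add total count to the shape and total exposure to the rate, giving Gamma(504, 56).
Posterior variance = α'/β'² = 504/3136 = 9/56.

9/56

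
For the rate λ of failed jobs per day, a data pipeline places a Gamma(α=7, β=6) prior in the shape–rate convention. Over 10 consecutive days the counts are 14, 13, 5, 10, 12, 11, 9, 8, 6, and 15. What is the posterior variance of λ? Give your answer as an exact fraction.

55/128

Total count: 14 + 13 + 5 + 10 + 12 + 11 + 9 + 8 + 6 + 15 = 103.
Total exposure: 10 days.
The Gamma prior is conjugate for the Poisson rate, so λ | data ~ Gamma(7+103, 6+10) = Gamma(110, 16).
Posterior variance = α'/β'² = 110/256 = 55/128.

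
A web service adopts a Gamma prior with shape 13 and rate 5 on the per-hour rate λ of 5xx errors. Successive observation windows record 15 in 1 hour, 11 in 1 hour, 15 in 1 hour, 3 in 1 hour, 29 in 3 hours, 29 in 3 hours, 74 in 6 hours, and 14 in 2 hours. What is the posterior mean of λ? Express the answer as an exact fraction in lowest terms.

203/23

Total count: 15 + 11 + 15 + 3 + 29 + 29 + 74 + 14 = 190.
Total exposure: 1 + 1 + 1 + 1 + 3 + 3 + 6 + 2 = 18 hours.
The Gamma prior is conjugate for the Poisson rate, so λ | data ~ Gamma(13+190, 5+18) = Gamma(203, 23).
Posterior mean = α'/β' = 203/23.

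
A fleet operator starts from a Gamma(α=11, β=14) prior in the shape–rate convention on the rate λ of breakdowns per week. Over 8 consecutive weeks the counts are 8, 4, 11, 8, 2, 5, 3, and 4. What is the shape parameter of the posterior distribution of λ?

56

Total count: 8 + 4 + 11 + 8 + 2 + 5 + 3 + 4 = 45.
Total exposure: 8 weeks.
The Gamma prior is conjugate for the Poisson rate, so λ | data ~ Gamma(11+45, 14+8) = Gamma(56, 22).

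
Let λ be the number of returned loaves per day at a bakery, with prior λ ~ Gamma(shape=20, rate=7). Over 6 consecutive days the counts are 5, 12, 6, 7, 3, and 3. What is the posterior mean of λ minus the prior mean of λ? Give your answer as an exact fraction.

132/91

Total count: 5 + 12 + 6 + 7 + 3 + 3 = 36.
Total exposure: 6 days.
Posterior: α' = 20 + 36 = 56, β' = 7 + 6 = 13.
Posterior mean = 56/13 = 56/13; prior mean = 20/7 = 20/7. Difference = 56/13 − 20/7 = 132/91.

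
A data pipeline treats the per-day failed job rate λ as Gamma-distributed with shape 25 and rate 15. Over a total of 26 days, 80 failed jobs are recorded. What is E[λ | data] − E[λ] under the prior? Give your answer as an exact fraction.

Total count 80 over total exposure 26 days.
The Gamma prior is conjugate for the Poisson rate, so λ | data ~ Gamma(25+80, 15+26) = Gamma(105, 41).
Posterior mean = 105/41 = 105/41; prior mean = 25/15 = 5/3. Difference = 105/41 − 5/3 = 110/123.

110/123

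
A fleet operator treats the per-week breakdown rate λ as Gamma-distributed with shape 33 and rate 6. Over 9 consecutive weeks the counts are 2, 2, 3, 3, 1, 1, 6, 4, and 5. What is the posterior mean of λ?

Total count: 2 + 2 + 3 + 3 + 1 + 1 + 6 + 4 + 5 = 27.
Total exposure: 9 weeks.
Conjugate update: add total count to the shape and total exposure to the rate, giving Gamma(60, 15).
Posterior mean = α'/β' = 60/15 = 4.

4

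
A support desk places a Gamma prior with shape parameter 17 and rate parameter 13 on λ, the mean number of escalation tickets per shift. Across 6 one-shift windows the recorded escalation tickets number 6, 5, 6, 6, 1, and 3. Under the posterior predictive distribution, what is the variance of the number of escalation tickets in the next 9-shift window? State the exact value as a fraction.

Total count: 6 + 5 + 6 + 6 + 1 + 3 = 27.
Total exposure: 6 shifts.
Conjugate update: add total count to the shape and total exposure to the rate, giving Gamma(44, 19).
The posterior predictive for a window of length T is Negative Binomial with variance T·α'·(β'+T)/β'² = 9·44·28/361 = 11088/361.

11088/361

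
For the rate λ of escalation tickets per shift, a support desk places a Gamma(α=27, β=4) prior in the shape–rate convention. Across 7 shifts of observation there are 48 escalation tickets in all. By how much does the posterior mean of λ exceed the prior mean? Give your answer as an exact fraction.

3/44

Total count 48 over total exposure 7 shifts.
The Gamma prior is conjugate for the Poisson rate, so λ | data ~ Gamma(27+48, 4+7) = Gamma(75, 11).
Posterior mean = 75/11 = 75/11; prior mean = 27/4 = 27/4. Difference = 75/11 − 27/4 = 3/44.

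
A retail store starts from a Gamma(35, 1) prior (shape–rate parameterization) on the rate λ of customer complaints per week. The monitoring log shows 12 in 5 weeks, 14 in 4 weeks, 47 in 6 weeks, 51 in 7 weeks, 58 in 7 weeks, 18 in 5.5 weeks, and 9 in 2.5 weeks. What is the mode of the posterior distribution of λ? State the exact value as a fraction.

Total count: 12 + 14 + 47 + 51 + 58 + 18 + 9 = 209.
Total exposure: 5 + 4 + 6 + 7 + 7 + 5.5 + 2.5 = 37 weeks.
Conjugate update: add total count to the shape and total exposure to the rate, giving Gamma(244, 38).
Posterior mode = (α'−1)/β' = 243/38.

243/38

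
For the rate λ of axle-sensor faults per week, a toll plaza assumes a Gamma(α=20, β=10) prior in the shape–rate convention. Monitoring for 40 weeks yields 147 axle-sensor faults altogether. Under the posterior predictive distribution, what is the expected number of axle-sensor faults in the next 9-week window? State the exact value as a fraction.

1503/50

Total count 147 over total exposure 40 weeks.
Conjugate update: add total count to the shape and total exposure to the rate, giving Gamma(167, 50).
Predictive mean over a 9-week window = T·E[λ|data] = 9·167/50 = 1503/50.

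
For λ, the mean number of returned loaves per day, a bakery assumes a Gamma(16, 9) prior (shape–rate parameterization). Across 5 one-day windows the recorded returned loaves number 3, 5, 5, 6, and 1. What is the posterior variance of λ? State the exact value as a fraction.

9/49

Total count: 3 + 5 + 5 + 6 + 1 = 20.
Total exposure: 5 days.
The Gamma prior is conjugate for the Poisson rate, so λ | data ~ Gamma(16+20, 9+5) = Gamma(36, 14).
Posterior variance = α'/β'² = 36/196 = 9/49.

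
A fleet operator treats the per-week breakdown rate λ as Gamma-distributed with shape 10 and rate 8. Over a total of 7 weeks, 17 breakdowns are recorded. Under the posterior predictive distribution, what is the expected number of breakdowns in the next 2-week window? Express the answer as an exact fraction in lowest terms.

18/5

Total count 17 over total exposure 7 weeks.
By Gamma–Poisson conjugacy, the posterior is Gamma(α + Σx, β + Σt) = Gamma(10 + 17, 8 + 7) = Gamma(27, 15).
Predictive mean over a 2-week window = T·E[λ|data] = 2·27/15 = 18/5.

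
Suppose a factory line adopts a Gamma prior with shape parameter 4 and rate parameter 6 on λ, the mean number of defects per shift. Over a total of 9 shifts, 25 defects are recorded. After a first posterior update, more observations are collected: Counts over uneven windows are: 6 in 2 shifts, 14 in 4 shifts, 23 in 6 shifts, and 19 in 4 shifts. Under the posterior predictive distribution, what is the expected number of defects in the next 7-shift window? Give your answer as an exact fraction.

637/31

Total count 25 over total exposure 9 shifts.
After the first batch: Gamma(4 + 25, 6 + 9) = Gamma(29, 15).
Total count: 6 + 14 + 23 + 19 = 62.
Total exposure: 2 + 4 + 6 + 4 = 16 shifts.
After the second batch: Gamma(29 + 62, 15 + 16) = Gamma(91, 31).
Predictive mean over a 7-shift window = T·E[λ|data] = 7·91/31 = 637/31.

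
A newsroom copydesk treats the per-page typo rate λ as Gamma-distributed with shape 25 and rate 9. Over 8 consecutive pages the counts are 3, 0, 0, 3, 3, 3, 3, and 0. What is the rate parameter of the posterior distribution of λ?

17

Total count: 3 + 0 + 0 + 3 + 3 + 3 + 3 + 0 = 15.
Total exposure: 8 pages.
Posterior: α' = 25 + 15 = 40, β' = 9 + 8 = 17.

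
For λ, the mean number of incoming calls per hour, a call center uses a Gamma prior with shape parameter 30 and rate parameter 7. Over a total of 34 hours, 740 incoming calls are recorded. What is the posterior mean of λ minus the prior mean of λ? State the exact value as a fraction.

Total count 740 over total exposure 34 hours.
Conjugate update: add total count to the shape and total exposure to the rate, giving Gamma(770, 41).
Posterior mean = 770/41 = 770/41; prior mean = 30/7 = 30/7. Difference = 770/41 − 30/7 = 4160/287.

4160/287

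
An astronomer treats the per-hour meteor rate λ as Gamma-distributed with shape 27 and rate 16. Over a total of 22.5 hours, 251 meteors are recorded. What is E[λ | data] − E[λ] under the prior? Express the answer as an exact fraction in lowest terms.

6817/1232

Total count 251 over total exposure 22.5 hours.
Posterior: α' = 27 + 251 = 278, β' = 16 + 22.5 = 77/2.
Posterior mean = 278/(77/2) = 556/77; prior mean = 27/16 = 27/16. Difference = 556/77 − 27/16 = 6817/1232.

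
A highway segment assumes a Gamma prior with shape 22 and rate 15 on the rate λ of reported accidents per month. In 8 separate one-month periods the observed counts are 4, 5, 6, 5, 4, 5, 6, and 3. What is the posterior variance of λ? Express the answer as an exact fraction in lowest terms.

Total count: 4 + 5 + 6 + 5 + 4 + 5 + 6 + 3 = 38.
Total exposure: 8 months.
Posterior: α' = 22 + 38 = 60, β' = 15 + 8 = 23.
Posterior variance = α'/β'² = 60/529.

60/529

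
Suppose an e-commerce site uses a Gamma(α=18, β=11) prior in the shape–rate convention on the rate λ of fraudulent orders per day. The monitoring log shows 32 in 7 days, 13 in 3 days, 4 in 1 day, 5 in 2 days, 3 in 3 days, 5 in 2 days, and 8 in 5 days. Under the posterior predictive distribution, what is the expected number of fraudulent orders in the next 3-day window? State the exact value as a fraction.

132/17

Total count: 32 + 13 + 4 + 5 + 3 + 5 + 8 = 70.
Total exposure: 7 + 3 + 1 + 2 + 3 + 2 + 5 = 23 days.
Posterior: α' = 18 + 70 = 88, β' = 11 + 23 = 34.
Predictive mean over a 3-day window = T·E[λ|data] = 3·88/34 = 132/17.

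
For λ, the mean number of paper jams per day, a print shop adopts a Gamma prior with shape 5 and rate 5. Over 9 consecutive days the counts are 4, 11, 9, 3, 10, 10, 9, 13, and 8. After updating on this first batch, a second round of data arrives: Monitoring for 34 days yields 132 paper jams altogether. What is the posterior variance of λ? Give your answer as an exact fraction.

107/1152

Total count: 4 + 11 + 9 + 3 + 10 + 10 + 9 + 13 + 8 = 77.
Total exposure: 9 days.
After the first batch: Gamma(5 + 77, 5 + 9) = Gamma(82, 14).
Total count 132 over total exposure 34 days.
After the second batch: Gamma(82 + 132, 14 + 34) = Gamma(214, 48).
Posterior variance = α'/β'² = 214/2304 = 107/1152.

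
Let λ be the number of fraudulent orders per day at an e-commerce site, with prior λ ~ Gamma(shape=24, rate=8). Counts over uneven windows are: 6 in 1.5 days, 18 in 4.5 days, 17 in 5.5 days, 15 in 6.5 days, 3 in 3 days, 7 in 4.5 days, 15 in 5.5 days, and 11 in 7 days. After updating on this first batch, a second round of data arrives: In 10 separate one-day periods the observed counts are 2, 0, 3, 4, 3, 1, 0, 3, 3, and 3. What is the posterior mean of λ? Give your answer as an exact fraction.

Total count: 6 + 18 + 17 + 15 + 3 + 7 + 15 + 11 = 92.
Total exposure: 1.5 + 4.5 + 5.5 + 6.5 + 3 + 4.5 + 5.5 + 7 = 38 days.
After the first batch: Gamma(24 + 92, 8 + 38) = Gamma(116, 46).
Total count: 2 + 0 + 3 + 4 + 3 + 1 + 0 + 3 + 3 + 3 = 22.
Total exposure: 10 days.
After the second batch: Gamma(116 + 22, 46 + 10) = Gamma(138, 56).
Posterior mean = α'/β' = 138/56 = 69/28.

69/28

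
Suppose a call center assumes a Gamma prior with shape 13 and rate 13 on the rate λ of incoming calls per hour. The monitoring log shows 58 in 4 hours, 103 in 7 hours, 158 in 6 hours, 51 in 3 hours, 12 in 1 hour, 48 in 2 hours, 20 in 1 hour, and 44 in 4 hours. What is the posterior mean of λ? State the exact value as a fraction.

Total count: 58 + 103 + 158 + 51 + 12 + 48 + 20 + 44 = 494.
Total exposure: 4 + 7 + 6 + 3 + 1 + 2 + 1 + 4 = 28 hours.
Conjugate update: add total count to the shape and total exposure to the rate, giving Gamma(507, 41).
Posterior mean = α'/β' = 507/41.

507/41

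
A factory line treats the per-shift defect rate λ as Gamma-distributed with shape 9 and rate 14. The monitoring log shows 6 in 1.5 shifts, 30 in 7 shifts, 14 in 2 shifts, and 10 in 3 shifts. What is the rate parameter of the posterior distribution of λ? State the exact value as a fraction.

55/2

Total count: 6 + 30 + 14 + 10 = 60.
Total exposure: 1.5 + 7 + 2 + 3 = 13.5 shifts.
Gamma(α, β) with Poisson data over total exposure Σt gives posterior Gamma(α+Σx, β+Σt) = Gamma(69, 55/2).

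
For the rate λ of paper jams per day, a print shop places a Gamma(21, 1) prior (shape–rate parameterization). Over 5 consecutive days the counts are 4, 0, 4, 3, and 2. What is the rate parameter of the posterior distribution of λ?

Total count: 4 + 0 + 4 + 3 + 2 = 13.
Total exposure: 5 days.
By Gamma–Poisson conjugacy, the posterior is Gamma(α + Σx, β + Σt) = Gamma(21 + 13, 1 + 5) = Gamma(34, 6).

6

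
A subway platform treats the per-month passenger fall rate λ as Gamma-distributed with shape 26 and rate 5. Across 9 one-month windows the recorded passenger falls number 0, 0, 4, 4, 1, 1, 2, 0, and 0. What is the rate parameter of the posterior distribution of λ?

Total count: 0 + 0 + 4 + 4 + 1 + 1 + 2 + 0 + 0 = 12.
Total exposure: 9 months.
The Gamma prior is conjugate for the Poisson rate, so λ | data ~ Gamma(26+12, 5+9) = Gamma(38, 14).

14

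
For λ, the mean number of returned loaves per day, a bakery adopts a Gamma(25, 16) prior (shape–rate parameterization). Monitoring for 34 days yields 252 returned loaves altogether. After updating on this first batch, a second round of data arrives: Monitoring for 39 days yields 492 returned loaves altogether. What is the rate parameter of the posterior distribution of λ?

Total count 252 over total exposure 34 days.
After the first batch: Gamma(25 + 252, 16 + 34) = Gamma(277, 50).
Total count 492 over total exposure 39 days.
After the second batch: Gamma(277 + 492, 50 + 39) = Gamma(769, 89).

89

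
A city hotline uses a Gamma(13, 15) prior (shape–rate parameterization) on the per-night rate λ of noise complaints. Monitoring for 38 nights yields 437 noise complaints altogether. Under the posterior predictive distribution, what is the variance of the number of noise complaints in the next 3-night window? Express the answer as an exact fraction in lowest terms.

Total count 437 over total exposure 38 nights.
The Gamma prior is conjugate for the Poisson rate, so λ | data ~ Gamma(13+437, 15+38) = Gamma(450, 53).
The posterior predictive for a window of length T is Negative Binomial with variance T·α'·(β'+T)/β'² = 3·450·56/2809 = 75600/2809.

75600/2809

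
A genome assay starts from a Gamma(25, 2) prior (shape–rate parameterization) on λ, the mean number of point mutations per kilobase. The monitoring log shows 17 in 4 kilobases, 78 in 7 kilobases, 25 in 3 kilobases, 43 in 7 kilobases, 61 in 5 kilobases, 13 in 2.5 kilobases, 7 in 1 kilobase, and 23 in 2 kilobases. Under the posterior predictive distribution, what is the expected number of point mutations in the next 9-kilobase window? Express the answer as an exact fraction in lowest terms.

Total count: 17 + 78 + 25 + 43 + 61 + 13 + 7 + 23 = 267.
Total exposure: 4 + 7 + 3 + 7 + 5 + 2.5 + 1 + 2 = 31.5 kilobases.
Gamma(α, β) with Poisson data over total exposure Σt gives posterior Gamma(α+Σx, β+Σt) = Gamma(292, 67/2).
Predictive mean over a 9-kilobase window = T·E[λ|data] = 9·292/(67/2) = 5256/67.

5256/67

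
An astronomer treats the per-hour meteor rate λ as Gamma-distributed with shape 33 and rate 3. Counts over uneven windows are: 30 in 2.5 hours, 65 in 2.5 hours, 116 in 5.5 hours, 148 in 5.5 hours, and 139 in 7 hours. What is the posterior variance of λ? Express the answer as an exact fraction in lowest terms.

531/676

Total count: 30 + 65 + 116 + 148 + 139 = 498.
Total exposure: 2.5 + 2.5 + 5.5 + 5.5 + 7 = 23 hours.
The Gamma prior is conjugate for the Poisson rate, so λ | data ~ Gamma(33+498, 3+23) = Gamma(531, 26).
Posterior variance = α'/β'² = 531/676.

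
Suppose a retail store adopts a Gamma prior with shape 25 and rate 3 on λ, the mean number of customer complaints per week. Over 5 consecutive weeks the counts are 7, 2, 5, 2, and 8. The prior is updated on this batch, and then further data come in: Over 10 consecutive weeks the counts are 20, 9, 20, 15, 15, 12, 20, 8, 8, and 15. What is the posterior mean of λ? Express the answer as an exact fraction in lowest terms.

Total count: 7 + 2 + 5 + 2 + 8 = 24.
Total exposure: 5 weeks.
After the first batch: Gamma(25 + 24, 3 + 5) = Gamma(49, 8).
Total count: 20 + 9 + 20 + 15 + 15 + 12 + 20 + 8 + 8 + 15 = 142.
Total exposure: 10 weeks.
After the second batch: Gamma(49 + 142, 8 + 10) = Gamma(191, 18).
Posterior mean = α'/β' = 191/18.

191/18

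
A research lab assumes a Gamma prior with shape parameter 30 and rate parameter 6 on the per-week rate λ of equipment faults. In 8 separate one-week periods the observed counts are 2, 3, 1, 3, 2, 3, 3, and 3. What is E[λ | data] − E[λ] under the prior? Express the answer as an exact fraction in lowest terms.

Total count: 2 + 3 + 1 + 3 + 2 + 3 + 3 + 3 = 20.
Total exposure: 8 weeks.
Conjugate update: add total count to the shape and total exposure to the rate, giving Gamma(50, 14).
Posterior mean = 50/14 = 25/7; prior mean = 30/6 = 5. Difference = 25/7 − 5 = -10/7.

-10/7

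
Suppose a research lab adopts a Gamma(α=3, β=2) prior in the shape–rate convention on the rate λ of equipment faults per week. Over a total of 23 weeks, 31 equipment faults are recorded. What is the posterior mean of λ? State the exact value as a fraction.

Total count 31 over total exposure 23 weeks.
Conjugate update: add total count to the shape and total exposure to the rate, giving Gamma(34, 25).
Posterior mean = α'/β' = 34/25.

34/25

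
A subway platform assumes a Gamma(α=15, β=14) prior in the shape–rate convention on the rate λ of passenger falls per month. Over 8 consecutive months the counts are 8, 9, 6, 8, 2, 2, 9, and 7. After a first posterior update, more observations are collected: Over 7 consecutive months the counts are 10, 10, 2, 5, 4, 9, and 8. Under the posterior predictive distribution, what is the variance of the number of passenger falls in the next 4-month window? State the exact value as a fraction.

15048/841

Total count: 8 + 9 + 6 + 8 + 2 + 2 + 9 + 7 = 51.
Total exposure: 8 months.
After the first batch: Gamma(15 + 51, 14 + 8) = Gamma(66, 22).
Total count: 10 + 10 + 2 + 5 + 4 + 9 + 8 = 48.
Total exposure: 7 months.
After the second batch: Gamma(66 + 48, 22 + 7) = Gamma(114, 29).
The posterior predictive for a window of length T is Negative Binomial with variance T·α'·(β'+T)/β'² = 4·114·33/841 = 15048/841.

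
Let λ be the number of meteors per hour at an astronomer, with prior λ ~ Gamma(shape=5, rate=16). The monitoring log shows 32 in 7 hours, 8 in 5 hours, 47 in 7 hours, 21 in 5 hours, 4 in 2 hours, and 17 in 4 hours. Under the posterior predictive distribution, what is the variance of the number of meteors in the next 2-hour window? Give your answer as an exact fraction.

Total count: 32 + 8 + 47 + 21 + 4 + 17 = 129.
Total exposure: 7 + 5 + 7 + 5 + 2 + 4 = 30 hours.
Gamma(α, β) with Poisson data over total exposure Σt gives posterior Gamma(α+Σx, β+Σt) = Gamma(134, 46).
The posterior predictive for a window of length T is Negative Binomial with variance T·α'·(β'+T)/β'² = 2·134·48/2116 = 3216/529.

3216/529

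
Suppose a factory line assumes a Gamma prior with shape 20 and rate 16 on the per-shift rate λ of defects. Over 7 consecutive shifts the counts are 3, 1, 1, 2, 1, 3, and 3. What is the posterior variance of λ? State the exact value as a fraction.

Total count: 3 + 1 + 1 + 2 + 1 + 3 + 3 = 14.
Total exposure: 7 shifts.
The Gamma prior is conjugate for the Poisson rate, so λ | data ~ Gamma(20+14, 16+7) = Gamma(34, 23).
Posterior variance = α'/β'² = 34/529.

34/529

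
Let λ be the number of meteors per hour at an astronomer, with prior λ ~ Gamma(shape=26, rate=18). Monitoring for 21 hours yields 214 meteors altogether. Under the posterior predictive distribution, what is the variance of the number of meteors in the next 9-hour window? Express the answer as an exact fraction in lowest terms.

Total count 214 over total exposure 21 hours.
Conjugate update: add total count to the shape and total exposure to the rate, giving Gamma(240, 39).
The posterior predictive for a window of length T is Negative Binomial with variance T·α'·(β'+T)/β'² = 9·240·48/1521 = 11520/169.

11520/169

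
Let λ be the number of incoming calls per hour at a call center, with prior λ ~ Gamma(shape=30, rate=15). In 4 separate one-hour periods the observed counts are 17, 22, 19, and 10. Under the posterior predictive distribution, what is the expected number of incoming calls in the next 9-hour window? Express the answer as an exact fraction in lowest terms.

882/19

Total count: 17 + 22 + 19 + 10 = 68.
Total exposure: 4 hours.
Gamma(α, β) with Poisson data over total exposure Σt gives posterior Gamma(α+Σx, β+Σt) = Gamma(98, 19).
Predictive mean over a 9-hour window = T·E[λ|data] = 9·98/19 = 882/19.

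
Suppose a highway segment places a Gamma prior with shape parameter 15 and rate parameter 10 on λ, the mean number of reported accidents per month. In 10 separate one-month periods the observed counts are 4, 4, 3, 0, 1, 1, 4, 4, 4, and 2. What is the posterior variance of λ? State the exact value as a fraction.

Total count: 4 + 4 + 3 + 0 + 1 + 1 + 4 + 4 + 4 + 2 = 27.
Total exposure: 10 months.
The Gamma prior is conjugate for the Poisson rate, so λ | data ~ Gamma(15+27, 10+10) = Gamma(42, 20).
Posterior variance = α'/β'² = 42/400 = 21/200.

21/200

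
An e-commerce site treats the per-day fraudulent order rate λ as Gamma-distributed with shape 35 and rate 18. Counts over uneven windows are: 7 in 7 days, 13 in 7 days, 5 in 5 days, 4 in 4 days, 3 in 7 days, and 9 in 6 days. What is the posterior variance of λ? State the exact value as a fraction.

Total count: 7 + 13 + 5 + 4 + 3 + 9 = 41.
Total exposure: 7 + 7 + 5 + 4 + 7 + 6 = 36 days.
Conjugate update: add total count to the shape and total exposure to the rate, giving Gamma(76, 54).
Posterior variance = α'/β'² = 76/2916 = 19/729.

19/729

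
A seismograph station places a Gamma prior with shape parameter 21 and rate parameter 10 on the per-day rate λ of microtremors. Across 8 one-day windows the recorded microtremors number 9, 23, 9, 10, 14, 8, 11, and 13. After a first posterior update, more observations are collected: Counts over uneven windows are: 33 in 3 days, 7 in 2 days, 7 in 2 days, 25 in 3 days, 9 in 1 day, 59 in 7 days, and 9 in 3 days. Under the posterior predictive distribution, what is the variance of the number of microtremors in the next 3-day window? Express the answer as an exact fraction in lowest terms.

Total count: 9 + 23 + 9 + 10 + 14 + 8 + 11 + 13 = 97.
Total exposure: 8 days.
After the first batch: Gamma(21 + 97, 10 + 8) = Gamma(118, 18).
Total count: 33 + 7 + 7 + 25 + 9 + 59 + 9 = 149.
Total exposure: 3 + 2 + 2 + 3 + 1 + 7 + 3 = 21 days.
After the second batch: Gamma(118 + 149, 18 + 21) = Gamma(267, 39).
The posterior predictive for a window of length T is Negative Binomial with variance T·α'·(β'+T)/β'² = 3·267·42/1521 = 3738/169.

3738/169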